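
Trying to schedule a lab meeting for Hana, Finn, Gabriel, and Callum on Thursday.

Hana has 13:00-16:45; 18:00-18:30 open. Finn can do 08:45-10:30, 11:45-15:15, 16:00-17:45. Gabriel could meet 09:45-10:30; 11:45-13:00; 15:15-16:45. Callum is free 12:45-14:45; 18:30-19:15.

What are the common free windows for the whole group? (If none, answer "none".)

none

Hana ∩ Finn: 13:00-15:15, 16:00-16:45.
Hana ∩ Finn ∩ Gabriel: 16:00-16:45.
Hana ∩ Finn ∩ Gabriel ∩ Callum: ∅.
There is no time when everyone is free.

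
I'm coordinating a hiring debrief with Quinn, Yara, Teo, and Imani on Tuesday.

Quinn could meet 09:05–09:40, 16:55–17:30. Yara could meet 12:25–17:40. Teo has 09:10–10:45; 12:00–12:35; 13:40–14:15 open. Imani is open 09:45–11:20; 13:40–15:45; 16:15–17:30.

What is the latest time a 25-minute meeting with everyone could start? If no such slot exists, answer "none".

Quinn ∩ Yara: 16:55-17:30.
Quinn ∩ Yara ∩ Teo: ∅.
Quinn ∩ Yara ∩ Teo ∩ Imani: ∅.
There is no time when everyone is free.
No common window is at least 25 minutes long.

none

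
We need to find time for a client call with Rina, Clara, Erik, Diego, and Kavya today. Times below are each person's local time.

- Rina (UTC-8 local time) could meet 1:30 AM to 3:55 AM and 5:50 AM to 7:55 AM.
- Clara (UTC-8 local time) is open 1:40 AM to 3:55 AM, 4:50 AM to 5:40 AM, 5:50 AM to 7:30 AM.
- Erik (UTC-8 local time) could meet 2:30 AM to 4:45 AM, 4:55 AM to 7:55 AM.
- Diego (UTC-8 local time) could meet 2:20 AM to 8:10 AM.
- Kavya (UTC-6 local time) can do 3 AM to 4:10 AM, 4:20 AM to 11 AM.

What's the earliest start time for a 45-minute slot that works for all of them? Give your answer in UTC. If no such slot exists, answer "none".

10:30

Rina in UTC: 09:30-11:55, 13:50-15:55 (add 8h to convert from UTC-8).
Clara in UTC: 09:40-11:55, 12:50-13:40, 13:50-15:30 (add 8h to convert from UTC-8).
Erik in UTC: 10:30-12:45, 12:55-15:55 (add 8h to convert from UTC-8).
Diego in UTC: 10:20-16:10 (add 8h to convert from UTC-8).
Kavya in UTC: 09:00-10:10, 10:20-17:00 (add 6h to convert from UTC-6).
Rina ∩ Clara: 09:40-11:55, 13:50-15:30.
Rina ∩ Clara ∩ Erik: 10:30-11:55, 13:50-15:30.
Rina ∩ Clara ∩ Erik ∩ Diego: 10:30-11:55, 13:50-15:30.
Rina ∩ Clara ∩ Erik ∩ Diego ∩ Kavya: 10:30-11:55, 13:50-15:30.
The first common window of at least 45 minutes is 10:30-11:55, so the earliest start is 10:30.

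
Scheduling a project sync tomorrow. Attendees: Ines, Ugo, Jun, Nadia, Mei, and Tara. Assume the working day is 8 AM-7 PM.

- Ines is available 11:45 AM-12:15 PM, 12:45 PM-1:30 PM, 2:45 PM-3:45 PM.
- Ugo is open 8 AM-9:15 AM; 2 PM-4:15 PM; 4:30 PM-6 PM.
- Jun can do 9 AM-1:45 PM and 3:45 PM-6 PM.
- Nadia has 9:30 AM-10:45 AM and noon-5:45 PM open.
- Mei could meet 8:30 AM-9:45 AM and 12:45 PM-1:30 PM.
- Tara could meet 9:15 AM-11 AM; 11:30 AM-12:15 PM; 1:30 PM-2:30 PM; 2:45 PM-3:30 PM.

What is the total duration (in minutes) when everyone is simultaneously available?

Ines ∩ Ugo: 14:45-15:45.
Ines ∩ Ugo ∩ Jun: ∅.
Ines ∩ Ugo ∩ Jun ∩ Nadia: ∅.
Ines ∩ Ugo ∩ Jun ∩ Nadia ∩ Mei: ∅.
Ines ∩ Ugo ∩ Jun ∩ Nadia ∩ Mei ∩ Tara: ∅.
There is no time when everyone is free.
There is no common window, so the total is 0 minutes.

0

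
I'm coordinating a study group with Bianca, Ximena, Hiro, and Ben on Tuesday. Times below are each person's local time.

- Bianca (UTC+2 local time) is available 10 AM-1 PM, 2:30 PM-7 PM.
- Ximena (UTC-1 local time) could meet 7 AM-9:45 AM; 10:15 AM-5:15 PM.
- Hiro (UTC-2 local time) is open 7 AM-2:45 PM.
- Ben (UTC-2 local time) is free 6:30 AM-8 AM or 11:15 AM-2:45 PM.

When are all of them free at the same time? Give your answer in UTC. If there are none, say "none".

09:00-10:00, 13:15-16:45

Bianca in UTC: 08:00-11:00, 12:30-17:00 (subtract 2h to convert from UTC+2).
Ximena in UTC: 08:00-10:45, 11:15-18:15 (add 1h to convert from UTC-1).
Hiro in UTC: 09:00-16:45 (add 2h to convert from UTC-2).
Ben in UTC: 08:30-10:00, 13:15-16:45 (add 2h to convert from UTC-2).
Bianca ∩ Ximena: 08:00-10:45, 12:30-17:00.
Bianca ∩ Ximena ∩ Hiro: 09:00-10:45, 12:30-16:45.
Bianca ∩ Ximena ∩ Hiro ∩ Ben: 09:00-10:00, 13:15-16:45.
So the common availability across everyone is 09:00-10:00, 13:15-16:45.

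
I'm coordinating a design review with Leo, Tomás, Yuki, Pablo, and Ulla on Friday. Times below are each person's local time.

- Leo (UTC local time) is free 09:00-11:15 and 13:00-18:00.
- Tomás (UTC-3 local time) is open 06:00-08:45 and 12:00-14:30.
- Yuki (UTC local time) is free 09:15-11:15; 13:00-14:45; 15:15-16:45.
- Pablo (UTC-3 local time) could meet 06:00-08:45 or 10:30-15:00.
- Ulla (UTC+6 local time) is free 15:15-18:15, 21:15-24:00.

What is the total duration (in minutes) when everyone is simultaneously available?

210

Leo in UTC: 09:00-11:15, 13:00-18:00.
Tomás in UTC: 09:00-11:45, 15:00-17:30 (add 3h to convert from UTC-3).
Yuki in UTC: 09:15-11:15, 13:00-14:45, 15:15-16:45.
Pablo in UTC: 09:00-11:45, 13:30-18:00 (add 3h to convert from UTC-3).
Ulla in UTC: 09:15-12:15, 15:15-18:00 (subtract 6h to convert from UTC+6).
Leo ∩ Tomás: 09:00-11:15, 15:00-17:30.
Leo ∩ Tomás ∩ Yuki: 09:15-11:15, 15:15-16:45.
Leo ∩ Tomás ∩ Yuki ∩ Pablo: 09:15-11:15, 15:15-16:45.
Leo ∩ Tomás ∩ Yuki ∩ Pablo ∩ Ulla: 09:15-11:15, 15:15-16:45.
Summing the common windows: 120 + 90 = 210 minutes.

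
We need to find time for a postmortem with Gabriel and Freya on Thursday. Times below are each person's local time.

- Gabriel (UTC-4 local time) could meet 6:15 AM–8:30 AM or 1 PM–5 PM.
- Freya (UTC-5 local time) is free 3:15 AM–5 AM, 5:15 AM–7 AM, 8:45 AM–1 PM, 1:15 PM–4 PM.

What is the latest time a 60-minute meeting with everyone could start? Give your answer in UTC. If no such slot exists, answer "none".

20:00

Gabriel in UTC: 10:15-12:30, 17:00-21:00 (add 4h to convert from UTC-4).
Freya in UTC: 08:15-10:00, 10:15-12:00, 13:45-18:00, 18:15-21:00 (add 5h to convert from UTC-5).
Gabriel ∩ Freya: 10:15-12:00, 17:00-18:00, 18:15-21:00.
So the common availability across everyone is 10:15-12:00, 17:00-18:00, 18:15-21:00.
The last common window of at least 60 minutes is 18:15-21:00; a 60-minute meeting can start as late as 20:00 and still end by 21:00.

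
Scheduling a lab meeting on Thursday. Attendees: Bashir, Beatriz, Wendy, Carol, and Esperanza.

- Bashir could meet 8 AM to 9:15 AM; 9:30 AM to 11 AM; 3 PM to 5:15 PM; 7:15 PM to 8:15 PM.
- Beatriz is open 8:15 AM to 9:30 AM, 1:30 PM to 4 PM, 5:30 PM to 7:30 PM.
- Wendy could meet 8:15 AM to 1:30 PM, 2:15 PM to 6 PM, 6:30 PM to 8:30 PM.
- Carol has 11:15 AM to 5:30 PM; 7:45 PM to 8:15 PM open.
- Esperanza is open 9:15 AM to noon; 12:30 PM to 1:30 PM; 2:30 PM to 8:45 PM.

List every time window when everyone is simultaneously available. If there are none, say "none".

Bashir ∩ Beatriz: 08:15-09:15, 15:00-16:00, 19:15-19:30.
Bashir ∩ Beatriz ∩ Wendy: 08:15-09:15, 15:00-16:00, 19:15-19:30.
Bashir ∩ Beatriz ∩ Wendy ∩ Carol: 15:00-16:00.
Bashir ∩ Beatriz ∩ Wendy ∩ Carol ∩ Esperanza: 15:00-16:00.
Those are the intersection windows.

15:00-16:00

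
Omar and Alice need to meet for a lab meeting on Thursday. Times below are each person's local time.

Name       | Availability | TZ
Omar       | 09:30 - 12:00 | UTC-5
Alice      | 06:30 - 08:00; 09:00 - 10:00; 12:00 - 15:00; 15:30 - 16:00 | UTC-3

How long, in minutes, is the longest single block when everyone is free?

120

Omar in UTC: 14:30-17:00 (add 5h to convert from UTC-5).
Alice in UTC: 09:30-11:00, 12:00-13:00, 15:00-18:00, 18:30-19:00 (add 3h to convert from UTC-3).
Omar ∩ Alice: 15:00-17:00.
Those are the intersection windows.
The longest is 15:00-17:00 at 120 minutes.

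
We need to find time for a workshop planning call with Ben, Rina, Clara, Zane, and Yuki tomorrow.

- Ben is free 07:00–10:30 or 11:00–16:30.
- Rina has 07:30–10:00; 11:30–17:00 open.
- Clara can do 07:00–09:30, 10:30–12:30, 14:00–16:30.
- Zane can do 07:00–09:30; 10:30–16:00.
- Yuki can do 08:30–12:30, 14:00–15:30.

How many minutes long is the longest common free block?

Ben ∩ Rina: 07:30-10:00, 11:30-16:30.
Ben ∩ Rina ∩ Clara: 07:30-09:30, 11:30-12:30, 14:00-16:30.
Ben ∩ Rina ∩ Clara ∩ Zane: 07:30-09:30, 11:30-12:30, 14:00-16:00.
Ben ∩ Rina ∩ Clara ∩ Zane ∩ Yuki: 08:30-09:30, 11:30-12:30, 14:00-15:30.
Those are the intersection windows.
The longest is 14:00-15:30 at 90 minutes.

90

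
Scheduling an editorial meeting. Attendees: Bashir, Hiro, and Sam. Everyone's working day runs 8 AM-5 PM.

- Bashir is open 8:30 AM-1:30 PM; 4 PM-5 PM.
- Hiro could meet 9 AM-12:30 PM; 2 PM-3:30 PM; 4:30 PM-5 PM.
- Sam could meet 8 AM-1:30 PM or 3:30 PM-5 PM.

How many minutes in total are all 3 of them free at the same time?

Bashir ∩ Hiro: 09:00-12:30, 16:30-17:00.
Bashir ∩ Hiro ∩ Sam: 09:00-12:30, 16:30-17:00.
Summing the common windows: 210 + 30 = 240 minutes.

240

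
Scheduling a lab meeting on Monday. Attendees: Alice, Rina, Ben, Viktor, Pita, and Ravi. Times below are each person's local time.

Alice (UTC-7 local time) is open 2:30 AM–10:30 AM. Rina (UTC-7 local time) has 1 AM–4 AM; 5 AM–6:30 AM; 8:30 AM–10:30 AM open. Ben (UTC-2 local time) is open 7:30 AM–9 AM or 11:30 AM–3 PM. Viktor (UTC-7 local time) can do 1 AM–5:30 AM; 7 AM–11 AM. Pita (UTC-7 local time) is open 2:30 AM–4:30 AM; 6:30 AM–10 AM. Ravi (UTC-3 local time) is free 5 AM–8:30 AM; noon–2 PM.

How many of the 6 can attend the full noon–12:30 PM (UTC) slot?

Alice in UTC: 09:30-17:30 (add 7h to convert from UTC-7).
Rina in UTC: 08:00-11:00, 12:00-13:30, 15:30-17:30 (add 7h to convert from UTC-7).
Ben in UTC: 09:30-11:00, 13:30-17:00 (add 2h to convert from UTC-2).
Viktor in UTC: 08:00-12:30, 14:00-18:00 (add 7h to convert from UTC-7).
Pita in UTC: 09:30-11:30, 13:30-17:00 (add 7h to convert from UTC-7).
Ravi in UTC: 08:00-11:30, 15:00-17:00 (add 3h to convert from UTC-3).
Alice, Rina, and Viktor can make the full 12:00-12:30 slot — that's 3.

3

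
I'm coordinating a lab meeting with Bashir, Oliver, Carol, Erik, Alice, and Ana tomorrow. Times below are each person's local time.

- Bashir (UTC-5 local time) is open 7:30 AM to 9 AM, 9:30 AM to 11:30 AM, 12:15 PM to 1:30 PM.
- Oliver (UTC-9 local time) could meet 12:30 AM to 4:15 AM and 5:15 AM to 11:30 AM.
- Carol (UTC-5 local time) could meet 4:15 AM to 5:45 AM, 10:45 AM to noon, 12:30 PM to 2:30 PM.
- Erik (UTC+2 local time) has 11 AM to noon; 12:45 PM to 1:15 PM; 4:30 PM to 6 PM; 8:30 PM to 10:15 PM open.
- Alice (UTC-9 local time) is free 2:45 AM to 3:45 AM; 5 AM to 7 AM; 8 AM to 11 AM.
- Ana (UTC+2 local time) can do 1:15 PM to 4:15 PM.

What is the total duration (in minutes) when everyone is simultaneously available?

0

Bashir in UTC: 12:30-14:00, 14:30-16:30, 17:15-18:30 (add 5h to convert from UTC-5).
Oliver in UTC: 09:30-13:15, 14:15-20:30 (add 9h to convert from UTC-9).
Carol in UTC: 09:15-10:45, 15:45-17:00, 17:30-19:30 (add 5h to convert from UTC-5).
Erik in UTC: 09:00-10:00, 10:45-11:15, 14:30-16:00, 18:30-20:15 (subtract 2h to convert from UTC+2).
Alice in UTC: 11:45-12:45, 14:00-16:00, 17:00-20:00 (add 9h to convert from UTC-9).
Ana in UTC: 11:15-14:15 (subtract 2h to convert from UTC+2).
Bashir ∩ Oliver: 12:30-13:15, 14:30-16:30, 17:15-18:30.
Bashir ∩ Oliver ∩ Carol: 15:45-16:30, 17:30-18:30.
Bashir ∩ Oliver ∩ Carol ∩ Erik: 15:45-16:00.
Bashir ∩ Oliver ∩ Carol ∩ Erik ∩ Alice: 15:45-16:00.
Bashir ∩ Oliver ∩ Carol ∩ Erik ∩ Alice ∩ Ana: ∅.
There is no time when everyone is free.
There is no common window, so the total is 0 minutes.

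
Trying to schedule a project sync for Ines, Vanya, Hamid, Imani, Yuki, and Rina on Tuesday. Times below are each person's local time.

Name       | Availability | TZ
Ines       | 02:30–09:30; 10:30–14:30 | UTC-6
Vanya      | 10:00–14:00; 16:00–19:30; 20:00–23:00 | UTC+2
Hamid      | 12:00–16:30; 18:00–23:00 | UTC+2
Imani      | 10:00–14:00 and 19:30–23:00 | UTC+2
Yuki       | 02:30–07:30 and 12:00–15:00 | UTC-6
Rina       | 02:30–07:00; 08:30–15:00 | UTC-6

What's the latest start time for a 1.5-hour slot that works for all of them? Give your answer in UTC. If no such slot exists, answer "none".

Ines in UTC: 08:30-15:30, 16:30-20:30 (add 6h to convert from UTC-6).
Vanya in UTC: 08:00-12:00, 14:00-17:30, 18:00-21:00 (subtract 2h to convert from UTC+2).
Hamid in UTC: 10:00-14:30, 16:00-21:00 (subtract 2h to convert from UTC+2).
Imani in UTC: 08:00-12:00, 17:30-21:00 (subtract 2h to convert from UTC+2).
Yuki in UTC: 08:30-13:30, 18:00-21:00 (add 6h to convert from UTC-6).
Rina in UTC: 08:30-13:00, 14:30-21:00 (add 6h to convert from UTC-6).
Ines ∩ Vanya: 08:30-12:00, 14:00-15:30, 16:30-17:30, 18:00-20:30.
Ines ∩ Vanya ∩ Hamid: 10:00-12:00, 14:00-14:30, 16:30-17:30, 18:00-20:30.
Ines ∩ Vanya ∩ Hamid ∩ Imani: 10:00-12:00, 18:00-20:30.
Ines ∩ Vanya ∩ Hamid ∩ Imani ∩ Yuki: 10:00-12:00, 18:00-20:30.
Ines ∩ Vanya ∩ Hamid ∩ Imani ∩ Yuki ∩ Rina: 10:00-12:00, 18:00-20:30.
So the common availability across everyone is 10:00-12:00, 18:00-20:30.
The last common window of at least 90 minutes is 18:00-20:30; a 90-minute meeting can start as late as 19:00 and still end by 20:30.

19:00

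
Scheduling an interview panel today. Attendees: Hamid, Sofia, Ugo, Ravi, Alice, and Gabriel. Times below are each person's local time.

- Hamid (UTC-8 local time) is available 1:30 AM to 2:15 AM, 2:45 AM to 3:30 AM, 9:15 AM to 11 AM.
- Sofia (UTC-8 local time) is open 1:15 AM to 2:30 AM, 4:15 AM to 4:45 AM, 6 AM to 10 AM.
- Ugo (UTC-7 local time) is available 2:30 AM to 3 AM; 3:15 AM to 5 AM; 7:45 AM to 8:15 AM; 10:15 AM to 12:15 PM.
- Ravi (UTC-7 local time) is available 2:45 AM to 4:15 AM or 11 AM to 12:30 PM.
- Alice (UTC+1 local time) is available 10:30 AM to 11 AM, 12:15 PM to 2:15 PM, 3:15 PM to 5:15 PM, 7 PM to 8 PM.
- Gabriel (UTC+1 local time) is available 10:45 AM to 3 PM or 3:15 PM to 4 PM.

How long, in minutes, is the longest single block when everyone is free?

15

Hamid in UTC: 09:30-10:15, 10:45-11:30, 17:15-19:00 (add 8h to convert from UTC-8).
Sofia in UTC: 09:15-10:30, 12:15-12:45, 14:00-18:00 (add 8h to convert from UTC-8).
Ugo in UTC: 09:30-10:00, 10:15-12:00, 14:45-15:15, 17:15-19:15 (add 7h to convert from UTC-7).
Ravi in UTC: 09:45-11:15, 18:00-19:30 (add 7h to convert from UTC-7).
Alice in UTC: 09:30-10:00, 11:15-13:15, 14:15-16:15, 18:00-19:00 (subtract 1h to convert from UTC+1).
Gabriel in UTC: 09:45-14:00, 14:15-15:00 (subtract 1h to convert from UTC+1).
Hamid ∩ Sofia: 09:30-10:15, 17:15-18:00.
Hamid ∩ Sofia ∩ Ugo: 09:30-10:00, 17:15-18:00.
Hamid ∩ Sofia ∩ Ugo ∩ Ravi: 09:45-10:00.
Hamid ∩ Sofia ∩ Ugo ∩ Ravi ∩ Alice: 09:45-10:00.
Hamid ∩ Sofia ∩ Ugo ∩ Ravi ∩ Alice ∩ Gabriel: 09:45-10:00.
The longest is 09:45-10:00 at 15 minutes.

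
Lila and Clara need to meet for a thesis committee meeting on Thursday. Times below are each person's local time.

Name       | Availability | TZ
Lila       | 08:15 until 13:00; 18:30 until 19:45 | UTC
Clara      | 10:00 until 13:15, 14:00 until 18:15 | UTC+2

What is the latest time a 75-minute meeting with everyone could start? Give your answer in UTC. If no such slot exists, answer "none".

Lila in UTC: 08:15-13:00, 18:30-19:45.
Clara in UTC: 08:00-11:15, 12:00-16:15 (subtract 2h to convert from UTC+2).
Lila ∩ Clara: 08:15-11:15, 12:00-13:00.
The last common window of at least 75 minutes is 08:15-11:15; a 75-minute meeting can start as late as 10:00 and still end by 11:15.

10:00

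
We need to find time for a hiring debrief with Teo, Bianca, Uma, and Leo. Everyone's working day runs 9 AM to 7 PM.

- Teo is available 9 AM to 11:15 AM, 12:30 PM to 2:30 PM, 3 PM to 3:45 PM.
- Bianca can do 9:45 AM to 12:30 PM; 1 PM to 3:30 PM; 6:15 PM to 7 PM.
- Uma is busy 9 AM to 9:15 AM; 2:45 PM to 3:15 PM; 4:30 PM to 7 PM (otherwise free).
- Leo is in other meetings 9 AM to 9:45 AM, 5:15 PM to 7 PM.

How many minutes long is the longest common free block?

Teo free: 09:00-11:15, 12:30-14:30, 15:00-15:45.
Bianca free: 09:45-12:30, 13:00-15:30, 18:15-19:00.
Uma free: 09:15-14:45, 15:15-16:30 (invert busy blocks within the working day).
Leo free: 09:45-17:15 (invert busy blocks within the working day).
Teo ∩ Bianca: 09:45-11:15, 13:00-14:30, 15:00-15:30.
Teo ∩ Bianca ∩ Uma: 09:45-11:15, 13:00-14:30, 15:15-15:30.
Teo ∩ Bianca ∩ Uma ∩ Leo: 09:45-11:15, 13:00-14:30, 15:15-15:30.
The longest is 09:45-11:15 at 90 minutes.

90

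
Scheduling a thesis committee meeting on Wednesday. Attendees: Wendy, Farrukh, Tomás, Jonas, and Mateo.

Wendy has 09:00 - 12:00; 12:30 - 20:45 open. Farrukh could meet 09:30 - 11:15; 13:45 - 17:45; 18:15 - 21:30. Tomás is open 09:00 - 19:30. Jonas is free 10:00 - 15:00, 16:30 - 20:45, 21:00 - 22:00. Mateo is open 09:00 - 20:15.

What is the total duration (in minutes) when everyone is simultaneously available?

300

Wendy ∩ Farrukh: 09:30-11:15, 13:45-17:45, 18:15-20:45.
Wendy ∩ Farrukh ∩ Tomás: 09:30-11:15, 13:45-17:45, 18:15-19:30.
Wendy ∩ Farrukh ∩ Tomás ∩ Jonas: 10:00-11:15, 13:45-15:00, 16:30-17:45, 18:15-19:30.
Wendy ∩ Farrukh ∩ Tomás ∩ Jonas ∩ Mateo: 10:00-11:15, 13:45-15:00, 16:30-17:45, 18:15-19:30.
Summing the common windows: 75 + 75 + 75 + 75 = 300 minutes.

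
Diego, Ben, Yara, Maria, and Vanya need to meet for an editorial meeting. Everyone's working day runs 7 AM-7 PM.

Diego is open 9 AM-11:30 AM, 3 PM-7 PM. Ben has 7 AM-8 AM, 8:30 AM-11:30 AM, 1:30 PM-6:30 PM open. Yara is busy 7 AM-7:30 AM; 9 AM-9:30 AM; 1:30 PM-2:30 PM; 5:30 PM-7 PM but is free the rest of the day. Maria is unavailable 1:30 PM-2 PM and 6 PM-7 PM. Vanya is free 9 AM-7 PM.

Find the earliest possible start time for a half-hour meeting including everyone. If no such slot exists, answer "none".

09:30

Diego free: 09:00-11:30, 15:00-19:00.
Ben free: 07:00-08:00, 08:30-11:30, 13:30-18:30.
Yara free: 07:30-09:00, 09:30-13:30, 14:30-17:30 (invert busy blocks within the working day).
Maria free: 07:00-13:30, 14:00-18:00 (invert busy blocks within the working day).
Vanya free: 09:00-19:00.
Diego ∩ Ben: 09:00-11:30, 15:00-18:30.
Diego ∩ Ben ∩ Yara: 09:30-11:30, 15:00-17:30.
Diego ∩ Ben ∩ Yara ∩ Maria: 09:30-11:30, 15:00-17:30.
Diego ∩ Ben ∩ Yara ∩ Maria ∩ Vanya: 09:30-11:30, 15:00-17:30.
So the common availability across everyone is 09:30-11:30, 15:00-17:30.
The first common window of at least 30 minutes is 09:30-11:30, so the earliest start is 09:30.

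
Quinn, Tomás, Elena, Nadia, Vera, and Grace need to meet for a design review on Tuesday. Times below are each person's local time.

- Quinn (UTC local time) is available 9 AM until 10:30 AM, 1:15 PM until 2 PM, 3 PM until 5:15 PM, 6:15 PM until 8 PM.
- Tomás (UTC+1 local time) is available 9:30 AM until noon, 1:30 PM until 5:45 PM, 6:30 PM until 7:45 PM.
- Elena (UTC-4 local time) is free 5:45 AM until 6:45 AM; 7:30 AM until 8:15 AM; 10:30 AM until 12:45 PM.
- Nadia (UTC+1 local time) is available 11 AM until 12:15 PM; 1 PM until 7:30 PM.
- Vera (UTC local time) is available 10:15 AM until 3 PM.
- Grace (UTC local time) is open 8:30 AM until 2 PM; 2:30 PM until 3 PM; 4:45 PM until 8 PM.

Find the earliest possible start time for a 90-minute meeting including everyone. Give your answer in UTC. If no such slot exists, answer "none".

none

Quinn in UTC: 09:00-10:30, 13:15-14:00, 15:00-17:15, 18:15-20:00.
Tomás in UTC: 08:30-11:00, 12:30-16:45, 17:30-18:45 (subtract 1h to convert from UTC+1).
Elena in UTC: 09:45-10:45, 11:30-12:15, 14:30-16:45 (add 4h to convert from UTC-4).
Nadia in UTC: 10:00-11:15, 12:00-18:30 (subtract 1h to convert from UTC+1).
Vera in UTC: 10:15-15:00.
Grace in UTC: 08:30-14:00, 14:30-15:00, 16:45-20:00.
Quinn ∩ Tomás: 09:00-10:30, 13:15-14:00, 15:00-16:45, 18:15-18:45.
Quinn ∩ Tomás ∩ Elena: 09:45-10:30, 15:00-16:45.
Quinn ∩ Tomás ∩ Elena ∩ Nadia: 10:00-10:30, 15:00-16:45.
Quinn ∩ Tomás ∩ Elena ∩ Nadia ∩ Vera: 10:15-10:30.
Quinn ∩ Tomás ∩ Elena ∩ Nadia ∩ Vera ∩ Grace: 10:15-10:30.
No common window is at least 90 minutes long.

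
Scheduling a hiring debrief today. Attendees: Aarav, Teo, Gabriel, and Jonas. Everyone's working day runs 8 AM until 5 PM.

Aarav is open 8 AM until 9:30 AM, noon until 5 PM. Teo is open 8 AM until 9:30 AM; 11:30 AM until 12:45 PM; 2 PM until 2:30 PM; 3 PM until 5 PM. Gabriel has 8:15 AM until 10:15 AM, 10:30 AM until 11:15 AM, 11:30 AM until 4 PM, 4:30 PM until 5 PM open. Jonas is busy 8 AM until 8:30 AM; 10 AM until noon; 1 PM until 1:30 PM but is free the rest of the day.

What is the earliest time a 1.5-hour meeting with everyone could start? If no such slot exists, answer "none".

Aarav free: 08:00-09:30, 12:00-17:00.
Teo free: 08:00-09:30, 11:30-12:45, 14:00-14:30, 15:00-17:00.
Gabriel free: 08:15-10:15, 10:30-11:15, 11:30-16:00, 16:30-17:00.
Jonas free: 08:30-10:00, 12:00-13:00, 13:30-17:00 (invert busy blocks within the working day).
Aarav ∩ Teo: 08:00-09:30, 12:00-12:45, 14:00-14:30, 15:00-17:00.
Aarav ∩ Teo ∩ Gabriel: 08:15-09:30, 12:00-12:45, 14:00-14:30, 15:00-16:00, 16:30-17:00.
Aarav ∩ Teo ∩ Gabriel ∩ Jonas: 08:30-09:30, 12:00-12:45, 14:00-14:30, 15:00-16:00, 16:30-17:00.
No common window is at least 90 minutes long.

none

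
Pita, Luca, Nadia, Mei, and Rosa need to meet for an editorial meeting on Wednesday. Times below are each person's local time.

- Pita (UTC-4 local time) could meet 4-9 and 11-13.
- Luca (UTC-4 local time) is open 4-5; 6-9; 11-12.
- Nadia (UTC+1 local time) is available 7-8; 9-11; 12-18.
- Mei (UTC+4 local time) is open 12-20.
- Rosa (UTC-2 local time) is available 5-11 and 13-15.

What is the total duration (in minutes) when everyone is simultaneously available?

240

Pita in UTC: 08:00-13:00, 15:00-17:00 (add 4h to convert from UTC-4).
Luca in UTC: 08:00-09:00, 10:00-13:00, 15:00-16:00 (add 4h to convert from UTC-4).
Nadia in UTC: 06:00-07:00, 08:00-10:00, 11:00-17:00 (subtract 1h to convert from UTC+1).
Mei in UTC: 08:00-16:00 (subtract 4h to convert from UTC+4).
Rosa in UTC: 07:00-13:00, 15:00-17:00 (add 2h to convert from UTC-2).
Pita ∩ Luca: 08:00-09:00, 10:00-13:00, 15:00-16:00.
Pita ∩ Luca ∩ Nadia: 08:00-09:00, 11:00-13:00, 15:00-16:00.
Pita ∩ Luca ∩ Nadia ∩ Mei: 08:00-09:00, 11:00-13:00, 15:00-16:00.
Pita ∩ Luca ∩ Nadia ∩ Mei ∩ Rosa: 08:00-09:00, 11:00-13:00, 15:00-16:00.
Summing the common windows: 60 + 120 + 60 = 240 minutes.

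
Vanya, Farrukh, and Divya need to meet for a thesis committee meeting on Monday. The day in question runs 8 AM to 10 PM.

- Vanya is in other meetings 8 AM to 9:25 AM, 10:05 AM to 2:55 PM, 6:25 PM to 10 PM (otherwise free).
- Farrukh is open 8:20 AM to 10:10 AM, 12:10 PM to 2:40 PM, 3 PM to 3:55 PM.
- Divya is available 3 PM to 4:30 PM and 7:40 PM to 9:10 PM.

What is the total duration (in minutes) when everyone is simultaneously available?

55

Vanya free: 09:25-10:05, 14:55-18:25 (invert busy blocks within the working day).
Farrukh free: 08:20-10:10, 12:10-14:40, 15:00-15:55.
Divya free: 15:00-16:30, 19:40-21:10.
Vanya ∩ Farrukh: 09:25-10:05, 15:00-15:55.
Vanya ∩ Farrukh ∩ Divya: 15:00-15:55.
That's a single block of 55 minutes.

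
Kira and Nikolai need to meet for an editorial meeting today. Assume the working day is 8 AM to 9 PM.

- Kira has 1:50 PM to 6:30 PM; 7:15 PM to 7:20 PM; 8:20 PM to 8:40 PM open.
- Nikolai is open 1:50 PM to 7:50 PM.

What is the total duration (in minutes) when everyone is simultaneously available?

285

Kira ∩ Nikolai: 13:50-18:30, 19:15-19:20.
Those are the intersection windows.
Summing the common windows: 280 + 5 = 285 minutes.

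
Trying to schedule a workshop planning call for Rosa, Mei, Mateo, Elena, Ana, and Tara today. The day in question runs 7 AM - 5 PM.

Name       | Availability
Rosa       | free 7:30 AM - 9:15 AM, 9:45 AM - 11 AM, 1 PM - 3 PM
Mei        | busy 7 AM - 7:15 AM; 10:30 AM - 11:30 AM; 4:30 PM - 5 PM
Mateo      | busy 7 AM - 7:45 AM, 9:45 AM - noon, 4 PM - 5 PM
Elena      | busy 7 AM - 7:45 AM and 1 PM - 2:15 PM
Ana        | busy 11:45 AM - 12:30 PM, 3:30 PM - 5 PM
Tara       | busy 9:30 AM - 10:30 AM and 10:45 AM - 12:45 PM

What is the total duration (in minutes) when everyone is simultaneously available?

135

Rosa free: 07:30-09:15, 09:45-11:00, 13:00-15:00.
Mei free: 07:15-10:30, 11:30-16:30 (invert busy blocks within the working day).
Mateo free: 07:45-09:45, 12:00-16:00 (invert busy blocks within the working day).
Elena free: 07:45-13:00, 14:15-17:00 (invert busy blocks within the working day).
Ana free: 07:00-11:45, 12:30-15:30 (invert busy blocks within the working day).
Tara free: 07:00-09:30, 10:30-10:45, 12:45-17:00 (invert busy blocks within the working day).
Rosa ∩ Mei: 07:30-09:15, 09:45-10:30, 13:00-15:00.
Rosa ∩ Mei ∩ Mateo: 07:45-09:15, 13:00-15:00.
Rosa ∩ Mei ∩ Mateo ∩ Elena: 07:45-09:15, 14:15-15:00.
Rosa ∩ Mei ∩ Mateo ∩ Elena ∩ Ana: 07:45-09:15, 14:15-15:00.
Rosa ∩ Mei ∩ Mateo ∩ Elena ∩ Ana ∩ Tara: 07:45-09:15, 14:15-15:00.
So the common availability across everyone is 07:45-09:15, 14:15-15:00.
Summing the common windows: 90 + 45 = 135 minutes.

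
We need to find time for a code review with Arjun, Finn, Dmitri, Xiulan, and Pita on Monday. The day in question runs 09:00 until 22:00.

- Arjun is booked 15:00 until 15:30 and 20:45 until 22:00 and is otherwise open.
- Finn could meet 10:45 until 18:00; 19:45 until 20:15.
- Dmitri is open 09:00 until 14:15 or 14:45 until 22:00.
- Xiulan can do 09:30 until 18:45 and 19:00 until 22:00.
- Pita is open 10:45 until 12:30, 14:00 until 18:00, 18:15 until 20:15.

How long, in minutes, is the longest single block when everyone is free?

150

Arjun free: 09:00-15:00, 15:30-20:45 (invert busy blocks within the working day).
Finn free: 10:45-18:00, 19:45-20:15.
Dmitri free: 09:00-14:15, 14:45-22:00.
Xiulan free: 09:30-18:45, 19:00-22:00.
Pita free: 10:45-12:30, 14:00-18:00, 18:15-20:15.
Arjun ∩ Finn: 10:45-15:00, 15:30-18:00, 19:45-20:15.
Arjun ∩ Finn ∩ Dmitri: 10:45-14:15, 14:45-15:00, 15:30-18:00, 19:45-20:15.
Arjun ∩ Finn ∩ Dmitri ∩ Xiulan: 10:45-14:15, 14:45-15:00, 15:30-18:00, 19:45-20:15.
Arjun ∩ Finn ∩ Dmitri ∩ Xiulan ∩ Pita: 10:45-12:30, 14:00-14:15, 14:45-15:00, 15:30-18:00, 19:45-20:15.
The longest is 15:30-18:00 at 150 minutes.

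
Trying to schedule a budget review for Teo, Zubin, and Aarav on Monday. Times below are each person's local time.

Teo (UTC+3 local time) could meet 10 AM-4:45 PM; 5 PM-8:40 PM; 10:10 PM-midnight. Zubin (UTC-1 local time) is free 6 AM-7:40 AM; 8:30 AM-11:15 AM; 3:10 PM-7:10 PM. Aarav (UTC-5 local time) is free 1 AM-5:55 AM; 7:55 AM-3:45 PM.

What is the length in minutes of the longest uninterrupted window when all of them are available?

Teo in UTC: 07:00-13:45, 14:00-17:40, 19:10-21:00 (subtract 3h to convert from UTC+3).
Zubin in UTC: 07:00-08:40, 09:30-12:15, 16:10-20:10 (add 1h to convert from UTC-1).
Aarav in UTC: 06:00-10:55, 12:55-20:45 (add 5h to convert from UTC-5).
Teo ∩ Zubin: 07:00-08:40, 09:30-12:15, 16:10-17:40, 19:10-20:10.
Teo ∩ Zubin ∩ Aarav: 07:00-08:40, 09:30-10:55, 16:10-17:40, 19:10-20:10.
The longest is 07:00-08:40 at 100 minutes.

100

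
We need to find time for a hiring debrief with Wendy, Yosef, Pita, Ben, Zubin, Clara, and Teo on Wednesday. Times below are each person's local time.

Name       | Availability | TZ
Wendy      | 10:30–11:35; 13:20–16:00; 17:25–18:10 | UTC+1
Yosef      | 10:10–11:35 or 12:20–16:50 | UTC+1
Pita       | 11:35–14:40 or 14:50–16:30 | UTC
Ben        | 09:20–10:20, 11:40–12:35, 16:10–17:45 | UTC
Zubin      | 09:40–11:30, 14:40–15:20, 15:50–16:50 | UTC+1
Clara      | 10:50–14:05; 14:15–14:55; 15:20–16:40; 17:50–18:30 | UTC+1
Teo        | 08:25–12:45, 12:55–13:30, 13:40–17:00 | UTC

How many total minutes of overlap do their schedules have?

Wendy in UTC: 09:30-10:35, 12:20-15:00, 16:25-17:10 (subtract 1h to convert from UTC+1).
Yosef in UTC: 09:10-10:35, 11:20-15:50 (subtract 1h to convert from UTC+1).
Pita in UTC: 11:35-14:40, 14:50-16:30.
Ben in UTC: 09:20-10:20, 11:40-12:35, 16:10-17:45.
Zubin in UTC: 08:40-10:30, 13:40-14:20, 14:50-15:50 (subtract 1h to convert from UTC+1).
Clara in UTC: 09:50-13:05, 13:15-13:55, 14:20-15:40, 16:50-17:30 (subtract 1h to convert from UTC+1).
Teo in UTC: 08:25-12:45, 12:55-13:30, 13:40-17:00.
Wendy ∩ Yosef: 09:30-10:35, 12:20-15:00.
Wendy ∩ Yosef ∩ Pita: 12:20-14:40, 14:50-15:00.
Wendy ∩ Yosef ∩ Pita ∩ Ben: 12:20-12:35.
Wendy ∩ Yosef ∩ Pita ∩ Ben ∩ Zubin: ∅.
Wendy ∩ Yosef ∩ Pita ∩ Ben ∩ Zubin ∩ Clara: ∅.
Wendy ∩ Yosef ∩ Pita ∩ Ben ∩ Zubin ∩ Clara ∩ Teo: ∅.
There is no time when everyone is free.
There is no common window, so the total is 0 minutes.

0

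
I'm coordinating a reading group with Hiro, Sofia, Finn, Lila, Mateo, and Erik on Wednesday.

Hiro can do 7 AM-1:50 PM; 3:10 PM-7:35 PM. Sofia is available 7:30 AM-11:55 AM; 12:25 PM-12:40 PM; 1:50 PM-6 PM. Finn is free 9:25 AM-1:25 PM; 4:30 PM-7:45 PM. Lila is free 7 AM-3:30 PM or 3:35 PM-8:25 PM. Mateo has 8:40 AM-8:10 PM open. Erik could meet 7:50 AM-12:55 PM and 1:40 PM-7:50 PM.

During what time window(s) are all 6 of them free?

Hiro ∩ Sofia: 07:30-11:55, 12:25-12:40, 15:10-18:00.
Hiro ∩ Sofia ∩ Finn: 09:25-11:55, 12:25-12:40, 16:30-18:00.
Hiro ∩ Sofia ∩ Finn ∩ Lila: 09:25-11:55, 12:25-12:40, 16:30-18:00.
Hiro ∩ Sofia ∩ Finn ∩ Lila ∩ Mateo: 09:25-11:55, 12:25-12:40, 16:30-18:00.
Hiro ∩ Sofia ∩ Finn ∩ Lila ∩ Mateo ∩ Erik: 09:25-11:55, 12:25-12:40, 16:30-18:00.

09:25-11:55, 12:25-12:40, 16:30-18:00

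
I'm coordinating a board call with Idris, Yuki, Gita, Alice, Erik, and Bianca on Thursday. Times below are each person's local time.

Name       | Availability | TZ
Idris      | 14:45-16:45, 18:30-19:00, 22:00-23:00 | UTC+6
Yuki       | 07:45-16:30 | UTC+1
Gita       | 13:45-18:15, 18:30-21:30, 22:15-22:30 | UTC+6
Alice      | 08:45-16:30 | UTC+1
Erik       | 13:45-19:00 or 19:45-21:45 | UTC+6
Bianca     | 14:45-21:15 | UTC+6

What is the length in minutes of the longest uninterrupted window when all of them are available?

Idris in UTC: 08:45-10:45, 12:30-13:00, 16:00-17:00 (subtract 6h to convert from UTC+6).
Yuki in UTC: 06:45-15:30 (subtract 1h to convert from UTC+1).
Gita in UTC: 07:45-12:15, 12:30-15:30, 16:15-16:30 (subtract 6h to convert from UTC+6).
Alice in UTC: 07:45-15:30 (subtract 1h to convert from UTC+1).
Erik in UTC: 07:45-13:00, 13:45-15:45 (subtract 6h to convert from UTC+6).
Bianca in UTC: 08:45-15:15 (subtract 6h to convert from UTC+6).
Idris ∩ Yuki: 08:45-10:45, 12:30-13:00.
Idris ∩ Yuki ∩ Gita: 08:45-10:45, 12:30-13:00.
Idris ∩ Yuki ∩ Gita ∩ Alice: 08:45-10:45, 12:30-13:00.
Idris ∩ Yuki ∩ Gita ∩ Alice ∩ Erik: 08:45-10:45, 12:30-13:00.
Idris ∩ Yuki ∩ Gita ∩ Alice ∩ Erik ∩ Bianca: 08:45-10:45, 12:30-13:00.
The longest is 08:45-10:45 at 120 minutes.

120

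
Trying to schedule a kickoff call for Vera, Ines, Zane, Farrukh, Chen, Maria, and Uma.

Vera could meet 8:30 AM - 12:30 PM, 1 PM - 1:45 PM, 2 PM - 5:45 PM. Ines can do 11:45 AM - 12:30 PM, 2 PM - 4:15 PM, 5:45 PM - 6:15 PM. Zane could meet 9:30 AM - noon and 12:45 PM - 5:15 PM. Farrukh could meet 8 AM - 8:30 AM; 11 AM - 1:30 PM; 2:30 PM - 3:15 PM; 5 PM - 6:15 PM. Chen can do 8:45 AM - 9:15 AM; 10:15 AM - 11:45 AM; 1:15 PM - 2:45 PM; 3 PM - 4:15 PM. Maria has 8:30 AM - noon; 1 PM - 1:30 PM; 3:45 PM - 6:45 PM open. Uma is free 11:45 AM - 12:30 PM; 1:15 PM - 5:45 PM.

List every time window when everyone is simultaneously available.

none

Vera ∩ Ines: 11:45-12:30, 14:00-16:15.
Vera ∩ Ines ∩ Zane: 11:45-12:00, 14:00-16:15.
Vera ∩ Ines ∩ Zane ∩ Farrukh: 11:45-12:00, 14:30-15:15.
Vera ∩ Ines ∩ Zane ∩ Farrukh ∩ Chen: 14:30-14:45, 15:00-15:15.
Vera ∩ Ines ∩ Zane ∩ Farrukh ∩ Chen ∩ Maria: ∅.
Vera ∩ Ines ∩ Zane ∩ Farrukh ∩ Chen ∩ Maria ∩ Uma: ∅.
There is no time when everyone is free.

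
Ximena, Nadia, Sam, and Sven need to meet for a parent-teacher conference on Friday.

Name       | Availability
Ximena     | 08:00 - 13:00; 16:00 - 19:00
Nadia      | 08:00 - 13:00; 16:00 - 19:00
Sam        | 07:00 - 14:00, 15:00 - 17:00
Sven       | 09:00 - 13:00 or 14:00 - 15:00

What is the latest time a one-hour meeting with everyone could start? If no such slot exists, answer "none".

Ximena ∩ Nadia: 08:00-13:00, 16:00-19:00.
Ximena ∩ Nadia ∩ Sam: 08:00-13:00, 16:00-17:00.
Ximena ∩ Nadia ∩ Sam ∩ Sven: 09:00-13:00.
The last common window of at least 60 minutes is 09:00-13:00; a 60-minute meeting can start as late as 12:00 and still end by 13:00.

12:00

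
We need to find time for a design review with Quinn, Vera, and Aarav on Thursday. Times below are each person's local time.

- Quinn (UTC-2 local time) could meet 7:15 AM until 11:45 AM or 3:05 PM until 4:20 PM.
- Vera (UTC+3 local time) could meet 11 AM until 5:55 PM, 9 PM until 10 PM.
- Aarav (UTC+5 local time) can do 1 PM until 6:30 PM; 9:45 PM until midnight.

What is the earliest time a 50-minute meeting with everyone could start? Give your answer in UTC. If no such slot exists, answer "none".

09:15

Quinn in UTC: 09:15-13:45, 17:05-18:20 (add 2h to convert from UTC-2).
Vera in UTC: 08:00-14:55, 18:00-19:00 (subtract 3h to convert from UTC+3).
Aarav in UTC: 08:00-13:30, 16:45-19:00 (subtract 5h to convert from UTC+5).
Quinn ∩ Vera: 09:15-13:45, 18:00-18:20.
Quinn ∩ Vera ∩ Aarav: 09:15-13:30, 18:00-18:20.
So the common availability across everyone is 09:15-13:30, 18:00-18:20.
The first common window of at least 50 minutes is 09:15-13:30, so the earliest start is 09:15.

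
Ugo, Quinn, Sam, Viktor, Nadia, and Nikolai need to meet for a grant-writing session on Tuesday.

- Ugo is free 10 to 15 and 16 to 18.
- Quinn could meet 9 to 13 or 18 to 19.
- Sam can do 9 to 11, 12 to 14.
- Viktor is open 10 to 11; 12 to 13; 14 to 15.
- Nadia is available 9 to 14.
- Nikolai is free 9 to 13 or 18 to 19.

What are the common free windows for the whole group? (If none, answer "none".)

10:00-11:00, 12:00-13:00

Ugo ∩ Quinn: 10:00-13:00.
Ugo ∩ Quinn ∩ Sam: 10:00-11:00, 12:00-13:00.
Ugo ∩ Quinn ∩ Sam ∩ Viktor: 10:00-11:00, 12:00-13:00.
Ugo ∩ Quinn ∩ Sam ∩ Viktor ∩ Nadia: 10:00-11:00, 12:00-13:00.
Ugo ∩ Quinn ∩ Sam ∩ Viktor ∩ Nadia ∩ Nikolai: 10:00-11:00, 12:00-13:00.
So the common availability across everyone is 10:00-11:00, 12:00-13:00.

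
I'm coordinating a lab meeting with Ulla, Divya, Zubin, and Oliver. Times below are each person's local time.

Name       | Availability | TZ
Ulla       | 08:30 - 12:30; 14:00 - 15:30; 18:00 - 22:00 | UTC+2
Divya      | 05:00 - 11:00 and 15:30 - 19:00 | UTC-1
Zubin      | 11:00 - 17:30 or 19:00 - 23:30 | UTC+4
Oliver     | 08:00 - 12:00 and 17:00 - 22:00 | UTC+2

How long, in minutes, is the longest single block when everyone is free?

Ulla in UTC: 06:30-10:30, 12:00-13:30, 16:00-20:00 (subtract 2h to convert from UTC+2).
Divya in UTC: 06:00-12:00, 16:30-20:00 (add 1h to convert from UTC-1).
Zubin in UTC: 07:00-13:30, 15:00-19:30 (subtract 4h to convert from UTC+4).
Oliver in UTC: 06:00-10:00, 15:00-20:00 (subtract 2h to convert from UTC+2).
Ulla ∩ Divya: 06:30-10:30, 16:30-20:00.
Ulla ∩ Divya ∩ Zubin: 07:00-10:30, 16:30-19:30.
Ulla ∩ Divya ∩ Zubin ∩ Oliver: 07:00-10:00, 16:30-19:30.
The longest is 07:00-10:00 at 180 minutes.

180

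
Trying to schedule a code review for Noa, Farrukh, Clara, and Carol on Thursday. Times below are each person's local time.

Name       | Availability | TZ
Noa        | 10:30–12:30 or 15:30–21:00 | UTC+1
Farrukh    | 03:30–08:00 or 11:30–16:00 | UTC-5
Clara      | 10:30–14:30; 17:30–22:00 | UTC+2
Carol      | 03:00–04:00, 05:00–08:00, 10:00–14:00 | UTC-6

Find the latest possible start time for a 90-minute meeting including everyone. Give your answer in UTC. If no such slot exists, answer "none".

Noa in UTC: 09:30-11:30, 14:30-20:00 (subtract 1h to convert from UTC+1).
Farrukh in UTC: 08:30-13:00, 16:30-21:00 (add 5h to convert from UTC-5).
Clara in UTC: 08:30-12:30, 15:30-20:00 (subtract 2h to convert from UTC+2).
Carol in UTC: 09:00-10:00, 11:00-14:00, 16:00-20:00 (add 6h to convert from UTC-6).
Noa ∩ Farrukh: 09:30-11:30, 16:30-20:00.
Noa ∩ Farrukh ∩ Clara: 09:30-11:30, 16:30-20:00.
Noa ∩ Farrukh ∩ Clara ∩ Carol: 09:30-10:00, 11:00-11:30, 16:30-20:00.
The last common window of at least 90 minutes is 16:30-20:00; a 90-minute meeting can start as late as 18:30 and still end by 20:00.

18:30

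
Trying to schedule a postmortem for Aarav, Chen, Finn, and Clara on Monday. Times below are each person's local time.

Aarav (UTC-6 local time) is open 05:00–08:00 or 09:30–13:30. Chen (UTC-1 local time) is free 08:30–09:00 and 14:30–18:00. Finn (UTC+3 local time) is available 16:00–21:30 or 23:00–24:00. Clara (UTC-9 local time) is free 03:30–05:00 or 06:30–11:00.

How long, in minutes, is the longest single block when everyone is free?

180

Aarav in UTC: 11:00-14:00, 15:30-19:30 (add 6h to convert from UTC-6).
Chen in UTC: 09:30-10:00, 15:30-19:00 (add 1h to convert from UTC-1).
Finn in UTC: 13:00-18:30, 20:00-21:00 (subtract 3h to convert from UTC+3).
Clara in UTC: 12:30-14:00, 15:30-20:00 (add 9h to convert from UTC-9).
Aarav ∩ Chen: 15:30-19:00.
Aarav ∩ Chen ∩ Finn: 15:30-18:30.
Aarav ∩ Chen ∩ Finn ∩ Clara: 15:30-18:30.
The longest is 15:30-18:30 at 180 minutes.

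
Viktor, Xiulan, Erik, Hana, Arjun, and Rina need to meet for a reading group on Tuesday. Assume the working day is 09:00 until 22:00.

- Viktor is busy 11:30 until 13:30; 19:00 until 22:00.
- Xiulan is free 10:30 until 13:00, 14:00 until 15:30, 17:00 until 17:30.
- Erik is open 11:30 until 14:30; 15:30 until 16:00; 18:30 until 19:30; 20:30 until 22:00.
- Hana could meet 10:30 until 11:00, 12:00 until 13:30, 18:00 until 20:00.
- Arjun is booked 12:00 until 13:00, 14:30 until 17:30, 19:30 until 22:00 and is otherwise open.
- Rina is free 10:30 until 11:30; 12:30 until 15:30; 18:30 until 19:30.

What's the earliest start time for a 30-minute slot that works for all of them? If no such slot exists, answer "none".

none

Viktor free: 09:00-11:30, 13:30-19:00 (invert busy blocks within the working day).
Xiulan free: 10:30-13:00, 14:00-15:30, 17:00-17:30.
Erik free: 11:30-14:30, 15:30-16:00, 18:30-19:30, 20:30-22:00.
Hana free: 10:30-11:00, 12:00-13:30, 18:00-20:00.
Arjun free: 09:00-12:00, 13:00-14:30, 17:30-19:30 (invert busy blocks within the working day).
Rina free: 10:30-11:30, 12:30-15:30, 18:30-19:30.
Viktor ∩ Xiulan: 10:30-11:30, 14:00-15:30, 17:00-17:30.
Viktor ∩ Xiulan ∩ Erik: 14:00-14:30.
Viktor ∩ Xiulan ∩ Erik ∩ Hana: ∅.
Viktor ∩ Xiulan ∩ Erik ∩ Hana ∩ Arjun: ∅.
Viktor ∩ Xiulan ∩ Erik ∩ Hana ∩ Arjun ∩ Rina: ∅.
There is no time when everyone is free.
No common window is at least 30 minutes long.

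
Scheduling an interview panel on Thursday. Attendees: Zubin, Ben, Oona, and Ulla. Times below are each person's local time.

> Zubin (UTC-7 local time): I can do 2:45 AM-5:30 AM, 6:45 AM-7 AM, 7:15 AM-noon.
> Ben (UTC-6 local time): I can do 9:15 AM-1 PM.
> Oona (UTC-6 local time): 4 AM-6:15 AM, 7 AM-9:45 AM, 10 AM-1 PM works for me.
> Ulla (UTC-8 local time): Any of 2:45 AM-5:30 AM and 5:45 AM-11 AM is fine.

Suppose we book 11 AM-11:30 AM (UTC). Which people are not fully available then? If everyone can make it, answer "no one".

Zubin in UTC: 09:45-12:30, 13:45-14:00, 14:15-19:00 (add 7h to convert from UTC-7).
Ben in UTC: 15:15-19:00 (add 6h to convert from UTC-6).
Oona in UTC: 10:00-12:15, 13:00-15:45, 16:00-19:00 (add 6h to convert from UTC-6).
Ulla in UTC: 10:45-13:30, 13:45-19:00 (add 8h to convert from UTC-8).
Zubin: free for 11:00-11:30. Ben: not fully free for 11:00-11:30. Oona: free for 11:00-11:30. Ulla: free for 11:00-11:30.

Ben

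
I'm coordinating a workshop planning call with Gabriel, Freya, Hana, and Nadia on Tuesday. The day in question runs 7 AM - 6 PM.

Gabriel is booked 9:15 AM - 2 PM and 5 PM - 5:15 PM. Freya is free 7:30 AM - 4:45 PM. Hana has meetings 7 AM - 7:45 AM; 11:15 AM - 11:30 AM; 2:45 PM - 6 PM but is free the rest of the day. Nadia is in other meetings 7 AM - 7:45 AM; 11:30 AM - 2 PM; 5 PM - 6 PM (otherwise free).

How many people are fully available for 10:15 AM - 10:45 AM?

Gabriel free: 07:00-09:15, 14:00-17:00, 17:15-18:00 (invert busy blocks within the working day).
Freya free: 07:30-16:45.
Hana free: 07:45-11:15, 11:30-14:45 (invert busy blocks within the working day).
Nadia free: 07:45-11:30, 14:00-17:00 (invert busy blocks within the working day).
Freya, Hana, and Nadia can make the full 10:15-10:45 slot — that's 3.

3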